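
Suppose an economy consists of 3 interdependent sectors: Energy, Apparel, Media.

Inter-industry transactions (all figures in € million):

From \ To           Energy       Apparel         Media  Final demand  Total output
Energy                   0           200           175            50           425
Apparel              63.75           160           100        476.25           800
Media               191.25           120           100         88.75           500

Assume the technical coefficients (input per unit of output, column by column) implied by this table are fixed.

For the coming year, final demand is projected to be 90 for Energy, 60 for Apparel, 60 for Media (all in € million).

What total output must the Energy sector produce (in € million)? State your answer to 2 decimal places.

x_E = 212.10

Technical coefficients a_ij = z_ij / X_j:
  a_EE = 0/425 = 0.00, a_AE = 63.75/425 = 0.15, a_ME = 191.25/425 = 0.45
  a_EA = 200/800 = 0.25, a_AA = 160/800 = 0.20, a_MA = 120/800 = 0.15
  a_EM = 175/500 = 0.35, a_AM = 100/500 = 0.20, a_MM = 100/500 = 0.20
I − A =
  [   1.00    -0.25    -0.35]
  [  -0.15     0.80    -0.20]
  [  -0.45    -0.15     0.80]
Cofactors of I−A, C_ij = (−1)^(i+j)·(minor ij) (rows/columns in the sector order above):
  C_11 = (0.80)(0.80) − (-0.20)(-0.15) = 0.6100
  C_12 = −[(-0.15)(0.80) − (-0.20)(-0.45)] = 0.2100
  C_13 = (-0.15)(-0.15) − (0.80)(-0.45) = 0.3825
  C_21 = −[(-0.25)(0.80) − (-0.35)(-0.15)] = 0.2525
  C_22 = (1.00)(0.80) − (-0.35)(-0.45) = 0.6425
  C_23 = −[(1.00)(-0.15) − (-0.25)(-0.45)] = 0.2625
  C_31 = (-0.25)(-0.20) − (-0.35)(0.80) = 0.3300
  C_32 = −[(1.00)(-0.20) − (-0.35)(-0.15)] = 0.2525
  C_33 = (1.00)(0.80) − (-0.25)(-0.15) = 0.7625
det(I−A) = Σ_j (I−A)_1j·C_1j = (1.00)(0.6100) + (-0.25)(0.2100) + (-0.35)(0.3825) = 0.423625
adj(I−A) = Cᵀ =
  [ 0.6100   0.2525   0.3300]
  [ 0.2100   0.6425   0.2525]
  [ 0.3825   0.2625   0.7625]
(I − A)⁻¹ = adj(I−A) / det(I−A) ≈
  [   1.4400     0.5960     0.7790]
  [   0.4957     1.5167     0.5960]
  [   0.9029     0.6197     1.7999]
x = (I − A)⁻¹ d = adj(I−A)·d / det(I−A), with det(I−A) = 0.423625:
  x_E = (0.6100·90 + 0.2525·60 + 0.3300·60) / 0.423625 = 89.85 / 0.423625 ≈ 212.10
  x_A = (0.2100·90 + 0.6425·60 + 0.2525·60) / 0.423625 = 72.60 / 0.423625 ≈ 171.38
  x_M = (0.3825·90 + 0.2625·60 + 0.7625·60) / 0.423625 = 95.925 / 0.423625 ≈ 226.44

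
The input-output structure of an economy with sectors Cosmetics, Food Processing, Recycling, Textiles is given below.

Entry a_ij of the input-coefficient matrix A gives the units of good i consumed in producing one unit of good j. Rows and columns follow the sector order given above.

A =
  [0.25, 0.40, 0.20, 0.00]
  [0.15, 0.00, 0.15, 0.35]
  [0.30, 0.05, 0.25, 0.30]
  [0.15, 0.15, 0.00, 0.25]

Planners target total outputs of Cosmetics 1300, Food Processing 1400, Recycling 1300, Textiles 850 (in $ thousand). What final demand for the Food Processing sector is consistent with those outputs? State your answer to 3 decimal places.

d_2 = 712.500

I − A =
  [   0.75    -0.40    -0.20     0.00]
  [  -0.15     1.00    -0.15    -0.35]
  [  -0.30    -0.05     0.75    -0.30]
  [  -0.15    -0.15     0.00     0.75]
d = (I − A) x:
  d_1 = (+0.75)·1300 + (-0.40)·1400 + (-0.20)·1300 + (+0.00)·850 = 155.000
  d_2 = (-0.15)·1300 + (+1.00)·1400 + (-0.15)·1300 + (-0.35)·850 = 712.500
  d_3 = (-0.30)·1300 + (-0.05)·1400 + (+0.75)·1300 + (-0.30)·850 = 260.000
  d_4 = (-0.15)·1300 + (-0.15)·1400 + (+0.00)·1300 + (+0.75)·850 = 232.500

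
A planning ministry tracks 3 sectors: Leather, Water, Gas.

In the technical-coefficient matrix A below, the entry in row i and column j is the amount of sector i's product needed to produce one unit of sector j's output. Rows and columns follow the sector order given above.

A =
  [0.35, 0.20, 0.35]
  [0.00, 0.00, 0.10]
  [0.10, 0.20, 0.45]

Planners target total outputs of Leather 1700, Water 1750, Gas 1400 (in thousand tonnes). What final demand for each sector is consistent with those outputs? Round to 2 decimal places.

d_L = 265.00, d_W = 1610.00, d_G = 250.00

I − A =
  [   0.65    -0.20    -0.35]
  [   0.00     1.00    -0.10]
  [  -0.10    -0.20     0.55]
d = (I − A) x:
  d_L = (+0.65)·1700 + (-0.20)·1750 + (-0.35)·1400 = 265.00
  d_W = (+0.00)·1700 + (+1.00)·1750 + (-0.10)·1400 = 1610.00
  d_G = (-0.10)·1700 + (-0.20)·1750 + (+0.55)·1400 = 250.00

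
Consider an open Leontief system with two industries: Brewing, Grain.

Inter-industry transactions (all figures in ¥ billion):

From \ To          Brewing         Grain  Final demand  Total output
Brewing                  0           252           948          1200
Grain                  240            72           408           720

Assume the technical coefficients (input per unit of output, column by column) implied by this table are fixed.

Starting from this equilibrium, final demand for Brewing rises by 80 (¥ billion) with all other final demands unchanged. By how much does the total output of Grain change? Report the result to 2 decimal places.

Technical coefficients a_ij = z_ij / X_j:
  a_11 = 0/1200 = 0.00, a_21 = 240/1200 = 0.20
  a_12 = 252/720 = 0.35, a_22 = 72/720 = 0.10
I − A =
  [   1.00    -0.35]
  [  -0.20     0.90]
det(I−A) = (1.00)(0.90) − (-0.35)(-0.20) = 0.8300
adj(I−A) = [[0.90, 0.35], [0.20, 1.00]]
(I − A)⁻¹ = adj(I−A) / det(I−A) ≈
  [   1.0843     0.4217]
  [   0.2410     1.2048]
Δx = (I − A)⁻¹ Δd with Δd having +80 in the Brewing component and 0 elsewhere.
So Δx_2 = L_21 · (+80), where L_21 = adj(I−A)_21 / det(I−A) = 0.20 / 0.8300.
Δx_2 = 0.20 × (+80) / 0.8300 = 16.00 / 0.8300 ≈ 19.28.

Δx_2 = 19.28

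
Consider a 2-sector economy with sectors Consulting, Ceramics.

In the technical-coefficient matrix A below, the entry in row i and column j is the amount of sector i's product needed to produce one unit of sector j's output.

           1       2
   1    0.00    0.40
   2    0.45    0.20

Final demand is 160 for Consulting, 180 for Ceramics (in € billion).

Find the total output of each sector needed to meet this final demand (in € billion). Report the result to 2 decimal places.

x_1 = 322.58, x_2 = 406.45

I − A =
  [   1.00    -0.40]
  [  -0.45     0.80]
det(I−A) = (1.00)(0.80) − (-0.40)(-0.45) = 0.6200
adj(I−A) = [[0.80, 0.40], [0.45, 1.00]]
(I − A)⁻¹ = adj(I−A) / det(I−A) ≈
  [   1.2903     0.6452]
  [   0.7258     1.6129]
x = (I − A)⁻¹ d = adj(I−A)·d / det(I−A), with det(I−A) = 0.6200:
  x_1 = (0.80·160 + 0.40·180) / 0.6200 = 200.00 / 0.6200 ≈ 322.58
  x_2 = (0.45·160 + 1.00·180) / 0.6200 = 252.00 / 0.6200 ≈ 406.45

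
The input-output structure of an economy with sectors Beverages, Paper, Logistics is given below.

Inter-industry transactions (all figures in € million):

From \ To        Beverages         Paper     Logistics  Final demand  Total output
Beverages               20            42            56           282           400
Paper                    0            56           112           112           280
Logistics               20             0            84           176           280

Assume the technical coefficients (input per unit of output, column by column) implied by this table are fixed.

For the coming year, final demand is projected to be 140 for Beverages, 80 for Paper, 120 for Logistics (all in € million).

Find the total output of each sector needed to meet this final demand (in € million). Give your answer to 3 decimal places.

x_1 = 217.274, x_2 = 193.474, x_3 = 186.948

Technical coefficients a_ij = z_ij / X_j:
  a_11 = 20/400 = 0.05, a_21 = 0/400 = 0.00, a_31 = 20/400 = 0.05
  a_12 = 42/280 = 0.15, a_22 = 56/280 = 0.20, a_32 = 0/280 = 0.00
  a_13 = 56/280 = 0.20, a_23 = 112/280 = 0.40, a_33 = 84/280 = 0.30
I − A =
  [   0.95    -0.15    -0.20]
  [   0.00     0.80    -0.40]
  [  -0.05     0.00     0.70]
Cofactors of I−A, C_ij = (−1)^(i+j)·(minor ij) (rows/columns in the sector order above):
  C_11 = (0.80)(0.70) − (-0.40)(0.00) = 0.5600
  C_12 = −[(0.00)(0.70) − (-0.40)(-0.05)] = 0.0200
  C_13 = (0.00)(0.00) − (0.80)(-0.05) = 0.0400
  C_21 = −[(-0.15)(0.70) − (-0.20)(0.00)] = 0.1050
  C_22 = (0.95)(0.70) − (-0.20)(-0.05) = 0.6550
  C_23 = −[(0.95)(0.00) − (-0.15)(-0.05)] = 0.0075
  C_31 = (-0.15)(-0.40) − (-0.20)(0.80) = 0.2200
  C_32 = −[(0.95)(-0.40) − (-0.20)(0.00)] = 0.3800
  C_33 = (0.95)(0.80) − (-0.15)(0.00) = 0.7600
det(I−A) = Σ_j (I−A)_1j·C_1j = (0.95)(0.5600) + (-0.15)(0.0200) + (-0.20)(0.0400) = 0.5210
adj(I−A) = Cᵀ =
  [ 0.5600   0.1050   0.2200]
  [ 0.0200   0.6550   0.3800]
  [ 0.0400   0.0075   0.7600]
(I − A)⁻¹ = adj(I−A) / det(I−A) ≈
  [   1.0749     0.2015     0.4223]
  [   0.0384     1.2572     0.7294]
  [   0.0768     0.0144     1.4587]
x = (I − A)⁻¹ d = adj(I−A)·d / det(I−A), with det(I−A) = 0.5210:
  x_1 = (0.5600·140 + 0.1050·80 + 0.2200·120) / 0.5210 = 113.20 / 0.5210 ≈ 217.274
  x_2 = (0.0200·140 + 0.6550·80 + 0.3800·120) / 0.5210 = 100.80 / 0.5210 ≈ 193.474
  x_3 = (0.0400·140 + 0.0075·80 + 0.7600·120) / 0.5210 = 97.40 / 0.5210 ≈ 186.948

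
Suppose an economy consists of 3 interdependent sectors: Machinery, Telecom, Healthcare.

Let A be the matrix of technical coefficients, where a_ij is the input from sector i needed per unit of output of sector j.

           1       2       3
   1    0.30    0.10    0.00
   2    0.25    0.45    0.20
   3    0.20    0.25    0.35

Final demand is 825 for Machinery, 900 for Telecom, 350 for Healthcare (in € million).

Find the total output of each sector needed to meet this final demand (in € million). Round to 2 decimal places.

I − A =
  [   0.70    -0.10     0.00]
  [  -0.25     0.55    -0.20]
  [  -0.20    -0.25     0.65]
Cofactors of I−A, C_ij = (−1)^(i+j)·(minor ij) (rows/columns in the sector order above):
  C_11 = (0.55)(0.65) − (-0.20)(-0.25) = 0.3075
  C_12 = −[(-0.25)(0.65) − (-0.20)(-0.20)] = 0.2025
  C_13 = (-0.25)(-0.25) − (0.55)(-0.20) = 0.1725
  C_21 = −[(-0.10)(0.65) − (0.00)(-0.25)] = 0.0650
  C_22 = (0.70)(0.65) − (0.00)(-0.20) = 0.4550
  C_23 = −[(0.70)(-0.25) − (-0.10)(-0.20)] = 0.1950
  C_31 = (-0.10)(-0.20) − (0.00)(0.55) = 0.0200
  C_32 = −[(0.70)(-0.20) − (0.00)(-0.25)] = 0.1400
  C_33 = (0.70)(0.55) − (-0.10)(-0.25) = 0.3600
det(I−A) = Σ_j (I−A)_1j·C_1j = (0.70)(0.3075) + (-0.10)(0.2025) + (0.00)(0.1725) = 0.1950
adj(I−A) = Cᵀ =
  [ 0.3075   0.0650   0.0200]
  [ 0.2025   0.4550   0.1400]
  [ 0.1725   0.1950   0.3600]
(I − A)⁻¹ = adj(I−A) / det(I−A) ≈
  [   1.5769     0.3333     0.1026]
  [   1.0385     2.3333     0.7179]
  [   0.8846     1.0000     1.8462]
x = (I − A)⁻¹ d = adj(I−A)·d / det(I−A), with det(I−A) = 0.1950:
  x_1 = (0.3075·825 + 0.0650·900 + 0.0200·350) / 0.1950 = 319.1875 / 0.1950 ≈ 1636.86
  x_2 = (0.2025·825 + 0.4550·900 + 0.1400·350) / 0.1950 = 625.5625 / 0.1950 ≈ 3208.01
  x_3 = (0.1725·825 + 0.1950·900 + 0.3600·350) / 0.1950 = 443.8125 / 0.1950 ≈ 2275.96

x_1 = 1636.86, x_2 = 3208.01, x_3 = 2275.96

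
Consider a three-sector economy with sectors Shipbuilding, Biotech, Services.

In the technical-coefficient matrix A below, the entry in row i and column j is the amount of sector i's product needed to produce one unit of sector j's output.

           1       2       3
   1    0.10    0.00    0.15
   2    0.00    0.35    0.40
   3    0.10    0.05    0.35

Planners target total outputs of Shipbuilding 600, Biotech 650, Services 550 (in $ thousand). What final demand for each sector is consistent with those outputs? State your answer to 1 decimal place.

d_1 = 457.5, d_2 = 202.5, d_3 = 265.0

I − A =
  [   0.90     0.00    -0.15]
  [   0.00     0.65    -0.40]
  [  -0.10    -0.05     0.65]
d = (I − A) x:
  d_1 = (+0.90)·600 + (+0.00)·650 + (-0.15)·550 = 457.5
  d_2 = (+0.00)·600 + (+0.65)·650 + (-0.40)·550 = 202.5
  d_3 = (-0.10)·600 + (-0.05)·650 + (+0.65)·550 = 265.0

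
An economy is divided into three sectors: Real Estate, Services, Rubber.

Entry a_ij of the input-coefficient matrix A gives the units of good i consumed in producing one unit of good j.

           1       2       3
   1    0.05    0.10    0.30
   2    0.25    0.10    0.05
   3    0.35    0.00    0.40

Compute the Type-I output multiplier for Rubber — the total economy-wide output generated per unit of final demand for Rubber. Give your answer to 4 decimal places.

m_3 = 3.0554

I − A =
  [   0.95    -0.10    -0.30]
  [  -0.25     0.90    -0.05]
  [  -0.35     0.00     0.60]
Cofactors of I−A, C_ij = (−1)^(i+j)·(minor ij) (rows/columns in the sector order above):
  C_11 = (0.90)(0.60) − (-0.05)(0.00) = 0.5400
  C_12 = −[(-0.25)(0.60) − (-0.05)(-0.35)] = 0.1675
  C_13 = (-0.25)(0.00) − (0.90)(-0.35) = 0.3150
  C_21 = −[(-0.10)(0.60) − (-0.30)(0.00)] = 0.0600
  C_22 = (0.95)(0.60) − (-0.30)(-0.35) = 0.4650
  C_23 = −[(0.95)(0.00) − (-0.10)(-0.35)] = 0.0350
  C_31 = (-0.10)(-0.05) − (-0.30)(0.90) = 0.2750
  C_32 = −[(0.95)(-0.05) − (-0.30)(-0.25)] = 0.1225
  C_33 = (0.95)(0.90) − (-0.10)(-0.25) = 0.8300
det(I−A) = Σ_j (I−A)_1j·C_1j = (0.95)(0.5400) + (-0.10)(0.1675) + (-0.30)(0.3150) = 0.40175
adj(I−A) = Cᵀ =
  [ 0.5400   0.0600   0.2750]
  [ 0.1675   0.4650   0.1225]
  [ 0.3150   0.0350   0.8300]
(I − A)⁻¹ = adj(I−A) / det(I−A) ≈
  [   1.34412     0.14935     0.68451]
  [   0.41693     1.15744     0.30492]
  [   0.78407     0.08712     2.06596]
The output multiplier for sector j is the column-j sum of the Leontief inverse (I − A)⁻¹ = adj(I−A) / det(I−A).
Column 3 of adj(I−A): (0.2750, 0.1225, 0.8300); det(I−A) = 0.40175.
m_3 = (0.2750 + 0.1225 + 0.8300) / 0.40175 = 1.2275 / 0.40175 ≈ 3.0554.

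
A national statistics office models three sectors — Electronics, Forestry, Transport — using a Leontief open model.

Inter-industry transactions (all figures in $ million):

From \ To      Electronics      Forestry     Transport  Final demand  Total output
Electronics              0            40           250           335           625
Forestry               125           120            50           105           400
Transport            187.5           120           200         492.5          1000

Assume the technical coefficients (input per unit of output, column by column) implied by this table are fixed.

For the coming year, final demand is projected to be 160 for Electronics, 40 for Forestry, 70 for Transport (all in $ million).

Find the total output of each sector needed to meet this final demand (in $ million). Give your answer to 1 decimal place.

Technical coefficients a_ij = z_ij / X_j:
  a_11 = 0/625 = 0.00, a_21 = 125/625 = 0.20, a_31 = 187.5/625 = 0.30
  a_12 = 40/400 = 0.10, a_22 = 120/400 = 0.30, a_32 = 120/400 = 0.30
  a_13 = 250/1000 = 0.25, a_23 = 50/1000 = 0.05, a_33 = 200/1000 = 0.20
I − A =
  [   1.00    -0.10    -0.25]
  [  -0.20     0.70    -0.05]
  [  -0.30    -0.30     0.80]
Cofactors of I−A, C_ij = (−1)^(i+j)·(minor ij) (rows/columns in the sector order above):
  C_11 = (0.70)(0.80) − (-0.05)(-0.30) = 0.5450
  C_12 = −[(-0.20)(0.80) − (-0.05)(-0.30)] = 0.1750
  C_13 = (-0.20)(-0.30) − (0.70)(-0.30) = 0.2700
  C_21 = −[(-0.10)(0.80) − (-0.25)(-0.30)] = 0.1550
  C_22 = (1.00)(0.80) − (-0.25)(-0.30) = 0.7250
  C_23 = −[(1.00)(-0.30) − (-0.10)(-0.30)] = 0.3300
  C_31 = (-0.10)(-0.05) − (-0.25)(0.70) = 0.1800
  C_32 = −[(1.00)(-0.05) − (-0.25)(-0.20)] = 0.1000
  C_33 = (1.00)(0.70) − (-0.10)(-0.20) = 0.6800
det(I−A) = Σ_j (I−A)_1j·C_1j = (1.00)(0.5450) + (-0.10)(0.1750) + (-0.25)(0.2700) = 0.4600
adj(I−A) = Cᵀ =
  [ 0.5450   0.1550   0.1800]
  [ 0.1750   0.7250   0.1000]
  [ 0.2700   0.3300   0.6800]
(I − A)⁻¹ = adj(I−A) / det(I−A) ≈
  [   1.1848     0.3370     0.3913]
  [   0.3804     1.5761     0.2174]
  [   0.5870     0.7174     1.4783]
x = (I − A)⁻¹ d = adj(I−A)·d / det(I−A), with det(I−A) = 0.4600:
  x_1 = (0.5450·160 + 0.1550·40 + 0.1800·70) / 0.4600 = 106.00 / 0.4600 ≈ 230.4
  x_2 = (0.1750·160 + 0.7250·40 + 0.1000·70) / 0.4600 = 64.00 / 0.4600 ≈ 139.1
  x_3 = (0.2700·160 + 0.3300·40 + 0.6800·70) / 0.4600 = 104.00 / 0.4600 ≈ 226.1

x_1 = 230.4, x_2 = 139.1, x_3 = 226.1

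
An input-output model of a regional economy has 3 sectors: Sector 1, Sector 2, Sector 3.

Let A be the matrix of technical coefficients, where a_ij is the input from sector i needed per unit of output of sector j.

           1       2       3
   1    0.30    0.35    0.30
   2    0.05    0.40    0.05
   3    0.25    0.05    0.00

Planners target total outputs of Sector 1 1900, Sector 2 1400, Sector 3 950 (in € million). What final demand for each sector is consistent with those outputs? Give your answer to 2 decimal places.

d_1 = 555.00, d_2 = 697.50, d_3 = 405.00

I − A =
  [   0.70    -0.35    -0.30]
  [  -0.05     0.60    -0.05]
  [  -0.25    -0.05     1.00]
d = (I − A) x:
  d_1 = (+0.70)·1900 + (-0.35)·1400 + (-0.30)·950 = 555.00
  d_2 = (-0.05)·1900 + (+0.60)·1400 + (-0.05)·950 = 697.50
  d_3 = (-0.25)·1900 + (-0.05)·1400 + (+1.00)·950 = 405.00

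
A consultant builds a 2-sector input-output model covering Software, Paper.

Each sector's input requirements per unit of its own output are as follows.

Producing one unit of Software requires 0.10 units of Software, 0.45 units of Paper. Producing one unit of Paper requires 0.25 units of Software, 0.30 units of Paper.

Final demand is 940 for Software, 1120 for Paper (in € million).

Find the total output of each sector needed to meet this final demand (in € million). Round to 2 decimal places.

x_1 = 1812.56, x_2 = 2765.22

I − A =
  [   0.90    -0.25]
  [  -0.45     0.70]
det(I−A) = (0.90)(0.70) − (-0.25)(-0.45) = 0.5175
adj(I−A) = [[0.70, 0.25], [0.45, 0.90]]
(I − A)⁻¹ = adj(I−A) / det(I−A) ≈
  [   1.3527     0.4831]
  [   0.8696     1.7391]
x = (I − A)⁻¹ d = adj(I−A)·d / det(I−A), with det(I−A) = 0.5175:
  x_1 = (0.70·940 + 0.25·1120) / 0.5175 = 938.00 / 0.5175 ≈ 1812.56
  x_2 = (0.45·940 + 0.90·1120) / 0.5175 = 1431.00 / 0.5175 ≈ 2765.22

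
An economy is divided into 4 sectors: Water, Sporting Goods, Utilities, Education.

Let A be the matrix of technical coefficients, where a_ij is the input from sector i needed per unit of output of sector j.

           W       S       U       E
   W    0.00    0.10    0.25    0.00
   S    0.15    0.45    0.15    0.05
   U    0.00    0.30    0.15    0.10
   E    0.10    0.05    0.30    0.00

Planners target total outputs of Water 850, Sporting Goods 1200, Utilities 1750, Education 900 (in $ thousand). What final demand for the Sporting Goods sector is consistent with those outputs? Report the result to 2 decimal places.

d_S = 225.00

I − A =
  [   1.00    -0.10    -0.25     0.00]
  [  -0.15     0.55    -0.15    -0.05]
  [   0.00    -0.30     0.85    -0.10]
  [  -0.10    -0.05    -0.30     1.00]
d = (I − A) x:
  d_W = (+1.00)·850 + (-0.10)·1200 + (-0.25)·1750 + (+0.00)·900 = 292.50
  d_S = (-0.15)·850 + (+0.55)·1200 + (-0.15)·1750 + (-0.05)·900 = 225.00
  d_U = (+0.00)·850 + (-0.30)·1200 + (+0.85)·1750 + (-0.10)·900 = 1037.50
  d_E = (-0.10)·850 + (-0.05)·1200 + (-0.30)·1750 + (+1.00)·900 = 230.00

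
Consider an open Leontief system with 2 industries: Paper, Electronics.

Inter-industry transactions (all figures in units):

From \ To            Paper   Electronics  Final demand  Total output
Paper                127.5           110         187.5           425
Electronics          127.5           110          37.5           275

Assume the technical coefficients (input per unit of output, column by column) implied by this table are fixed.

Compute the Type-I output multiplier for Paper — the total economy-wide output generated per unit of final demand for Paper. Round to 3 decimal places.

Technical coefficients a_ij = z_ij / X_j:
  a_11 = 127.5/425 = 0.30, a_21 = 127.5/425 = 0.30
  a_12 = 110/275 = 0.40, a_22 = 110/275 = 0.40
I − A =
  [   0.70    -0.40]
  [  -0.30     0.60]
det(I−A) = (0.70)(0.60) − (-0.40)(-0.30) = 0.3000
adj(I−A) = [[0.60, 0.40], [0.30, 0.70]]
(I − A)⁻¹ = adj(I−A) / det(I−A) ≈
  [   2.0000     1.3333]
  [   1.0000     2.3333]
The output multiplier for sector j is the column-j sum of the Leontief inverse (I − A)⁻¹ = adj(I−A) / det(I−A).
Column 1 of adj(I−A): (0.60, 0.30); det(I−A) = 0.3000.
m_1 = (0.60 + 0.30) / 0.3000 = 0.90 / 0.3000 = 3.000.

m_1 = 3.000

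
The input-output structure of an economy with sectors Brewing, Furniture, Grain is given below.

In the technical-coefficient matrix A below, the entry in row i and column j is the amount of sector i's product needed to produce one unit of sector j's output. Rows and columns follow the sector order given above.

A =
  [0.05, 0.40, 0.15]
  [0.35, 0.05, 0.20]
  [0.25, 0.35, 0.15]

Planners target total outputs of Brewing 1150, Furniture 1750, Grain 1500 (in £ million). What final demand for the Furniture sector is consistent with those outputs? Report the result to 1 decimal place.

d_2 = 960.0

I − A =
  [   0.95    -0.40    -0.15]
  [  -0.35     0.95    -0.20]
  [  -0.25    -0.35     0.85]
d = (I − A) x:
  d_1 = (+0.95)·1150 + (-0.40)·1750 + (-0.15)·1500 = 167.5
  d_2 = (-0.35)·1150 + (+0.95)·1750 + (-0.20)·1500 = 960.0
  d_3 = (-0.25)·1150 + (-0.35)·1750 + (+0.85)·1500 = 375.0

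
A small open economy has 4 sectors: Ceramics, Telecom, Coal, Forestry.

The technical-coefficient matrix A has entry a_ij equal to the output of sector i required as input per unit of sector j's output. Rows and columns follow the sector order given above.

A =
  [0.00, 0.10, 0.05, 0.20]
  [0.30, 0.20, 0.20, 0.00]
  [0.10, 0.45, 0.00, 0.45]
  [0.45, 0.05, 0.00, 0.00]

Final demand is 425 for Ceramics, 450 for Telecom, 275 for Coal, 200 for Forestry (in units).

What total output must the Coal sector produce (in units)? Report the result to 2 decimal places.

I − A =
  [   1.00    -0.10    -0.05    -0.20]
  [  -0.30     0.80    -0.20     0.00]
  [  -0.10    -0.45     1.00    -0.45]
  [  -0.45    -0.05     0.00     1.00]
Compute the cofactors C_ij = (−1)^(i+j)·(3×3 minor ij) of I−A; the adjugate is their transpose:
adj(I−A) = Cᵀ =
  [ 0.705500   0.133625   0.062000   0.169000]
  [ 0.360500   0.894875   0.197000   0.160750]
  [ 0.383750   0.463250   0.695000   0.389500]
  [ 0.335500   0.104875   0.037750   0.667250]
det(I−A) = Σ_j (I−A)_1j·C_1j = (1.00)(0.705500) + (-0.10)(0.360500) + (-0.05)(0.383750) + (-0.20)(0.335500) = 0.5831625
(I − A)⁻¹ = adj(I−A) / det(I−A) ≈
  [   1.2098     0.2291     0.1063     0.2898]
  [   0.6182     1.5345     0.3378     0.2757]
  [   0.6580     0.7944     1.1918     0.6679]
  [   0.5753     0.1798     0.0647     1.1442]
x = (I − A)⁻¹ d = adj(I−A)·d / det(I−A), with det(I−A) = 0.5831625:
  x_1 = (0.705500·425 + 0.133625·450 + 0.062000·275 + 0.169000·200) / 0.5831625 = 410.81875 / 0.5831625 ≈ 704.47
  x_2 = (0.360500·425 + 0.894875·450 + 0.197000·275 + 0.160750·200) / 0.5831625 = 642.23125 / 0.5831625 ≈ 1101.29
  x_3 = (0.383750·425 + 0.463250·450 + 0.695000·275 + 0.389500·200) / 0.5831625 = 640.58125 / 0.5831625 ≈ 1098.46
  x_4 = (0.335500·425 + 0.104875·450 + 0.037750·275 + 0.667250·200) / 0.5831625 = 333.6125 / 0.5831625 ≈ 572.07

x_3 = 1098.46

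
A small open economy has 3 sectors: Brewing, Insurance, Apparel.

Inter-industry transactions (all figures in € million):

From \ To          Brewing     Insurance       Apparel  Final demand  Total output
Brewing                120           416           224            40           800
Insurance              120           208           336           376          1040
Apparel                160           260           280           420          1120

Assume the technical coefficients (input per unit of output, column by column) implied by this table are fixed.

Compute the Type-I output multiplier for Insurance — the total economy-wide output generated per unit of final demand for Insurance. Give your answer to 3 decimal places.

Technical coefficients a_ij = z_ij / X_j:
  a_11 = 120/800 = 0.15, a_21 = 120/800 = 0.15, a_31 = 160/800 = 0.20
  a_12 = 416/1040 = 0.40, a_22 = 208/1040 = 0.20, a_32 = 260/1040 = 0.25
  a_13 = 224/1120 = 0.20, a_23 = 336/1120 = 0.30, a_33 = 280/1120 = 0.25
I − A =
  [   0.85    -0.40    -0.20]
  [  -0.15     0.80    -0.30]
  [  -0.20    -0.25     0.75]
Cofactors of I−A, C_ij = (−1)^(i+j)·(minor ij) (rows/columns in the sector order above):
  C_11 = (0.80)(0.75) − (-0.30)(-0.25) = 0.5250
  C_12 = −[(-0.15)(0.75) − (-0.30)(-0.20)] = 0.1725
  C_13 = (-0.15)(-0.25) − (0.80)(-0.20) = 0.1975
  C_21 = −[(-0.40)(0.75) − (-0.20)(-0.25)] = 0.3500
  C_22 = (0.85)(0.75) − (-0.20)(-0.20) = 0.5975
  C_23 = −[(0.85)(-0.25) − (-0.40)(-0.20)] = 0.2925
  C_31 = (-0.40)(-0.30) − (-0.20)(0.80) = 0.2800
  C_32 = −[(0.85)(-0.30) − (-0.20)(-0.15)] = 0.2850
  C_33 = (0.85)(0.80) − (-0.40)(-0.15) = 0.6200
det(I−A) = Σ_j (I−A)_1j·C_1j = (0.85)(0.5250) + (-0.40)(0.1725) + (-0.20)(0.1975) = 0.33775
adj(I−A) = Cᵀ =
  [ 0.5250   0.3500   0.2800]
  [ 0.1725   0.5975   0.2850]
  [ 0.1975   0.2925   0.6200]
(I − A)⁻¹ = adj(I−A) / det(I−A) ≈
  [   1.5544     1.0363     0.8290]
  [   0.5107     1.7691     0.8438]
  [   0.5848     0.8660     1.8357]
The output multiplier for sector j is the column-j sum of the Leontief inverse (I − A)⁻¹ = adj(I−A) / det(I−A).
Column 2 of adj(I−A): (0.3500, 0.5975, 0.2925); det(I−A) = 0.33775.
m_2 = (0.3500 + 0.5975 + 0.2925) / 0.33775 = 1.24 / 0.33775 ≈ 3.671.

m_2 = 3.671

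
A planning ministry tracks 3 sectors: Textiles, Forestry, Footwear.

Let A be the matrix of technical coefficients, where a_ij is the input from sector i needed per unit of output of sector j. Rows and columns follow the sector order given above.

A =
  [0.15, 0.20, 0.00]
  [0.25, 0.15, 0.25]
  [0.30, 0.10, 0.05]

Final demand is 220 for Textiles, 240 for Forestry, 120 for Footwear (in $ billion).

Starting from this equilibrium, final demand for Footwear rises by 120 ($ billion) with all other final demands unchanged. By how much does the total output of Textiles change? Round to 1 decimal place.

I − A =
  [   0.85    -0.20     0.00]
  [  -0.25     0.85    -0.25]
  [  -0.30    -0.10     0.95]
Cofactors of I−A, C_ij = (−1)^(i+j)·(minor ij) (rows/columns in the sector order above):
  C_11 = (0.85)(0.95) − (-0.25)(-0.10) = 0.7825
  C_12 = −[(-0.25)(0.95) − (-0.25)(-0.30)] = 0.3125
  C_13 = (-0.25)(-0.10) − (0.85)(-0.30) = 0.2800
  C_21 = −[(-0.20)(0.95) − (0.00)(-0.10)] = 0.1900
  C_22 = (0.85)(0.95) − (0.00)(-0.30) = 0.8075
  C_23 = −[(0.85)(-0.10) − (-0.20)(-0.30)] = 0.1450
  C_31 = (-0.20)(-0.25) − (0.00)(0.85) = 0.0500
  C_32 = −[(0.85)(-0.25) − (0.00)(-0.25)] = 0.2125
  C_33 = (0.85)(0.85) − (-0.20)(-0.25) = 0.6725
det(I−A) = Σ_j (I−A)_1j·C_1j = (0.85)(0.7825) + (-0.20)(0.3125) + (0.00)(0.2800) = 0.602625
adj(I−A) = Cᵀ =
  [ 0.7825   0.1900   0.0500]
  [ 0.3125   0.8075   0.2125]
  [ 0.2800   0.1450   0.6725]
(I − A)⁻¹ = adj(I−A) / det(I−A) ≈
  [   1.2985     0.3153     0.0830]
  [   0.5186     1.3400     0.3526]
  [   0.4646     0.2406     1.1160]
Δx = (I − A)⁻¹ Δd with Δd having +120 in the Footwear component and 0 elsewhere.
So Δx_1 = L_13 · (+120), where L_13 = adj(I−A)_13 / det(I−A) = 0.0500 / 0.602625.
Δx_1 = 0.0500 × (+120) / 0.602625 = 6.00 / 0.602625 ≈ 10.0.

Δx_1 = 10.0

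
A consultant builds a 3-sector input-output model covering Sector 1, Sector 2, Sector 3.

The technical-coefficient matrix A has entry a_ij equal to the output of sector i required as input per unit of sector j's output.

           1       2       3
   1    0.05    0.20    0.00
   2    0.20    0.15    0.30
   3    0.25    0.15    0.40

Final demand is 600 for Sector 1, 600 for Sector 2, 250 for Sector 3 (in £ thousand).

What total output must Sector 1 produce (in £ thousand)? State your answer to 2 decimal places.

I − A =
  [   0.95    -0.20     0.00]
  [  -0.20     0.85    -0.30]
  [  -0.25    -0.15     0.60]
Cofactors of I−A, C_ij = (−1)^(i+j)·(minor ij) (rows/columns in the sector order above):
  C_11 = (0.85)(0.60) − (-0.30)(-0.15) = 0.4650
  C_12 = −[(-0.20)(0.60) − (-0.30)(-0.25)] = 0.1950
  C_13 = (-0.20)(-0.15) − (0.85)(-0.25) = 0.2425
  C_21 = −[(-0.20)(0.60) − (0.00)(-0.15)] = 0.1200
  C_22 = (0.95)(0.60) − (0.00)(-0.25) = 0.5700
  C_23 = −[(0.95)(-0.15) − (-0.20)(-0.25)] = 0.1925
  C_31 = (-0.20)(-0.30) − (0.00)(0.85) = 0.0600
  C_32 = −[(0.95)(-0.30) − (0.00)(-0.20)] = 0.2850
  C_33 = (0.95)(0.85) − (-0.20)(-0.20) = 0.7675
det(I−A) = Σ_j (I−A)_1j·C_1j = (0.95)(0.4650) + (-0.20)(0.1950) + (0.00)(0.2425) = 0.40275
adj(I−A) = Cᵀ =
  [ 0.4650   0.1200   0.0600]
  [ 0.1950   0.5700   0.2850]
  [ 0.2425   0.1925   0.7675]
(I − A)⁻¹ = adj(I−A) / det(I−A) ≈
  [   1.1546     0.2980     0.1490]
  [   0.4842     1.4153     0.7076]
  [   0.6021     0.4780     1.9056]
x = (I − A)⁻¹ d = adj(I−A)·d / det(I−A), with det(I−A) = 0.40275:
  x_1 = (0.4650·600 + 0.1200·600 + 0.0600·250) / 0.40275 = 366.00 / 0.40275 ≈ 908.75
  x_2 = (0.1950·600 + 0.5700·600 + 0.2850·250) / 0.40275 = 530.25 / 0.40275 ≈ 1316.57
  x_3 = (0.2425·600 + 0.1925·600 + 0.7675·250) / 0.40275 = 452.875 / 0.40275 ≈ 1124.46

x_1 = 908.75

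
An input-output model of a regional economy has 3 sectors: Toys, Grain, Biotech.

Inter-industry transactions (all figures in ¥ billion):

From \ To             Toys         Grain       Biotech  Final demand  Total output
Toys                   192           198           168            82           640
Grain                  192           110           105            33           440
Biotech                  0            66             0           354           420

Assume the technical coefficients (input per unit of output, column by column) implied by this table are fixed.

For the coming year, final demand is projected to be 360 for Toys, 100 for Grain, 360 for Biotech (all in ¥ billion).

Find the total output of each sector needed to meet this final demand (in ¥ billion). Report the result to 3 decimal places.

Technical coefficients a_ij = z_ij / X_j:
  a_TT = 192/640 = 0.30, a_GT = 192/640 = 0.30, a_BT = 0/640 = 0.00
  a_TG = 198/440 = 0.45, a_GG = 110/440 = 0.25, a_BG = 66/440 = 0.15
  a_TB = 168/420 = 0.40, a_GB = 105/420 = 0.25, a_BB = 0/420 = 0.00
I − A =
  [   0.70    -0.45    -0.40]
  [  -0.30     0.75    -0.25]
  [   0.00    -0.15     1.00]
Cofactors of I−A, C_ij = (−1)^(i+j)·(minor ij) (rows/columns in the sector order above):
  C_11 = (0.75)(1.00) − (-0.25)(-0.15) = 0.7125
  C_12 = −[(-0.30)(1.00) − (-0.25)(0.00)] = 0.3000
  C_13 = (-0.30)(-0.15) − (0.75)(0.00) = 0.0450
  C_21 = −[(-0.45)(1.00) − (-0.40)(-0.15)] = 0.5100
  C_22 = (0.70)(1.00) − (-0.40)(0.00) = 0.7000
  C_23 = −[(0.70)(-0.15) − (-0.45)(0.00)] = 0.1050
  C_31 = (-0.45)(-0.25) − (-0.40)(0.75) = 0.4125
  C_32 = −[(0.70)(-0.25) − (-0.40)(-0.30)] = 0.2950
  C_33 = (0.70)(0.75) − (-0.45)(-0.30) = 0.3900
det(I−A) = Σ_j (I−A)_1j·C_1j = (0.70)(0.7125) + (-0.45)(0.3000) + (-0.40)(0.0450) = 0.34575
adj(I−A) = Cᵀ =
  [ 0.7125   0.5100   0.4125]
  [ 0.3000   0.7000   0.2950]
  [ 0.0450   0.1050   0.3900]
(I − A)⁻¹ = adj(I−A) / det(I−A) ≈
  [   2.0607     1.4751     1.1931]
  [   0.8677     2.0246     0.8532]
  [   0.1302     0.3037     1.1280]
x = (I − A)⁻¹ d = adj(I−A)·d / det(I−A), with det(I−A) = 0.34575:
  x_T = (0.7125·360 + 0.5100·100 + 0.4125·360) / 0.34575 = 456.00 / 0.34575 ≈ 1318.872
  x_G = (0.3000·360 + 0.7000·100 + 0.2950·360) / 0.34575 = 284.20 / 0.34575 ≈ 821.981
  x_B = (0.0450·360 + 0.1050·100 + 0.3900·360) / 0.34575 = 167.10 / 0.34575 ≈ 483.297

x_T = 1318.872, x_G = 821.981, x_B = 483.297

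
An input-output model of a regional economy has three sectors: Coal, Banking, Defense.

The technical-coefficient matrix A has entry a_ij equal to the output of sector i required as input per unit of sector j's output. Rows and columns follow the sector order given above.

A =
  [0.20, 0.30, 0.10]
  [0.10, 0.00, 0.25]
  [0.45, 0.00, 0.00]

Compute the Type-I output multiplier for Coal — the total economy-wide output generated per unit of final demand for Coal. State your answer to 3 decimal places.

m_C = 2.405

I − A =
  [   0.80    -0.30    -0.10]
  [  -0.10     1.00    -0.25]
  [  -0.45     0.00     1.00]
Cofactors of I−A, C_ij = (−1)^(i+j)·(minor ij) (rows/columns in the sector order above):
  C_11 = (1.00)(1.00) − (-0.25)(0.00) = 1.0000
  C_12 = −[(-0.10)(1.00) − (-0.25)(-0.45)] = 0.2125
  C_13 = (-0.10)(0.00) − (1.00)(-0.45) = 0.4500
  C_21 = −[(-0.30)(1.00) − (-0.10)(0.00)] = 0.3000
  C_22 = (0.80)(1.00) − (-0.10)(-0.45) = 0.7550
  C_23 = −[(0.80)(0.00) − (-0.30)(-0.45)] = 0.1350
  C_31 = (-0.30)(-0.25) − (-0.10)(1.00) = 0.1750
  C_32 = −[(0.80)(-0.25) − (-0.10)(-0.10)] = 0.2100
  C_33 = (0.80)(1.00) − (-0.30)(-0.10) = 0.7700
det(I−A) = Σ_j (I−A)_1j·C_1j = (0.80)(1.0000) + (-0.30)(0.2125) + (-0.10)(0.4500) = 0.69125
adj(I−A) = Cᵀ =
  [ 1.0000   0.3000   0.1750]
  [ 0.2125   0.7550   0.2100]
  [ 0.4500   0.1350   0.7700]
(I − A)⁻¹ = adj(I−A) / det(I−A) ≈
  [   1.4467     0.4340     0.2532]
  [   0.3074     1.0922     0.3038]
  [   0.6510     0.1953     1.1139]
The output multiplier for sector j is the column-j sum of the Leontief inverse (I − A)⁻¹ = adj(I−A) / det(I−A).
Column C of adj(I−A): (1.0000, 0.2125, 0.4500); det(I−A) = 0.69125.
m_C = (1.0000 + 0.2125 + 0.4500) / 0.69125 = 1.6625 / 0.69125 ≈ 2.405.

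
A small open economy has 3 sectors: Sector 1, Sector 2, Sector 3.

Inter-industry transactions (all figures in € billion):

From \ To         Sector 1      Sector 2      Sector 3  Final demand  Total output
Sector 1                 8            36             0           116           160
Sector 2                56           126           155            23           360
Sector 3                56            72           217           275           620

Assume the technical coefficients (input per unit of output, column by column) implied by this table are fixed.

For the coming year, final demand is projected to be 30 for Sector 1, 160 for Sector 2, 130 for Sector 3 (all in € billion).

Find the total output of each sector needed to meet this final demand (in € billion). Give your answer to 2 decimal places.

Technical coefficients a_ij = z_ij / X_j:
  a_11 = 8/160 = 0.05, a_21 = 56/160 = 0.35, a_31 = 56/160 = 0.35
  a_12 = 36/360 = 0.10, a_22 = 126/360 = 0.35, a_32 = 72/360 = 0.20
  a_13 = 0/620 = 0.00, a_23 = 155/620 = 0.25, a_33 = 217/620 = 0.35
I − A =
  [   0.95    -0.10     0.00]
  [  -0.35     0.65    -0.25]
  [  -0.35    -0.20     0.65]
Cofactors of I−A, C_ij = (−1)^(i+j)·(minor ij) (rows/columns in the sector order above):
  C_11 = (0.65)(0.65) − (-0.25)(-0.20) = 0.3725
  C_12 = −[(-0.35)(0.65) − (-0.25)(-0.35)] = 0.3150
  C_13 = (-0.35)(-0.20) − (0.65)(-0.35) = 0.2975
  C_21 = −[(-0.10)(0.65) − (0.00)(-0.20)] = 0.0650
  C_22 = (0.95)(0.65) − (0.00)(-0.35) = 0.6175
  C_23 = −[(0.95)(-0.20) − (-0.10)(-0.35)] = 0.2250
  C_31 = (-0.10)(-0.25) − (0.00)(0.65) = 0.0250
  C_32 = −[(0.95)(-0.25) − (0.00)(-0.35)] = 0.2375
  C_33 = (0.95)(0.65) − (-0.10)(-0.35) = 0.5825
det(I−A) = Σ_j (I−A)_1j·C_1j = (0.95)(0.3725) + (-0.10)(0.3150) + (0.00)(0.2975) = 0.322375
adj(I−A) = Cᵀ =
  [ 0.3725   0.0650   0.0250]
  [ 0.3150   0.6175   0.2375]
  [ 0.2975   0.2250   0.5825]
(I − A)⁻¹ = adj(I−A) / det(I−A) ≈
  [   1.1555     0.2016     0.0775]
  [   0.9771     1.9155     0.7367]
  [   0.9228     0.6979     1.8069]
x = (I − A)⁻¹ d = adj(I−A)·d / det(I−A), with det(I−A) = 0.322375:
  x_1 = (0.3725·30 + 0.0650·160 + 0.0250·130) / 0.322375 = 24.825 / 0.322375 ≈ 77.01
  x_2 = (0.3150·30 + 0.6175·160 + 0.2375·130) / 0.322375 = 139.125 / 0.322375 ≈ 431.56
  x_3 = (0.2975·30 + 0.2250·160 + 0.5825·130) / 0.322375 = 120.65 / 0.322375 ≈ 374.25

x_1 = 77.01, x_2 = 431.56, x_3 = 374.25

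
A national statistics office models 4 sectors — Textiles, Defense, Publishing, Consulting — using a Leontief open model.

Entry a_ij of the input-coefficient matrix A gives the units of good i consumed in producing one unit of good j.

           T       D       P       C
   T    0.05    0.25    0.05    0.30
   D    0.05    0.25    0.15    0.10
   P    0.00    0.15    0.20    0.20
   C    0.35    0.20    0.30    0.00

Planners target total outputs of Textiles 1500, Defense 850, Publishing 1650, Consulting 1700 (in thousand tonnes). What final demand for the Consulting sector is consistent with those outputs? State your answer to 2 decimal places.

I − A =
  [   0.95    -0.25    -0.05    -0.30]
  [  -0.05     0.75    -0.15    -0.10]
  [   0.00    -0.15     0.80    -0.20]
  [  -0.35    -0.20    -0.30     1.00]
d = (I − A) x:
  d_T = (+0.95)·1500 + (-0.25)·850 + (-0.05)·1650 + (-0.30)·1700 = 620.00
  d_D = (-0.05)·1500 + (+0.75)·850 + (-0.15)·1650 + (-0.10)·1700 = 145.00
  d_P = (+0.00)·1500 + (-0.15)·850 + (+0.80)·1650 + (-0.20)·1700 = 852.50
  d_C = (-0.35)·1500 + (-0.20)·850 + (-0.30)·1650 + (+1.00)·1700 = 510.00

d_C = 510.00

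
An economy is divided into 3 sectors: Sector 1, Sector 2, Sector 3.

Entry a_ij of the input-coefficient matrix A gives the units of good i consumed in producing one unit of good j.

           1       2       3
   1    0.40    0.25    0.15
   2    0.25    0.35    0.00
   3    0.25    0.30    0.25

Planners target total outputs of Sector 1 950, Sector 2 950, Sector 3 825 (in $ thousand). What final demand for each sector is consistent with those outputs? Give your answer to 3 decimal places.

I − A =
  [   0.60    -0.25    -0.15]
  [  -0.25     0.65     0.00]
  [  -0.25    -0.30     0.75]
d = (I − A) x:
  d_1 = (+0.60)·950 + (-0.25)·950 + (-0.15)·825 = 208.750
  d_2 = (-0.25)·950 + (+0.65)·950 + (+0.00)·825 = 380.000
  d_3 = (-0.25)·950 + (-0.30)·950 + (+0.75)·825 = 96.250

d_1 = 208.750, d_2 = 380.000, d_3 = 96.250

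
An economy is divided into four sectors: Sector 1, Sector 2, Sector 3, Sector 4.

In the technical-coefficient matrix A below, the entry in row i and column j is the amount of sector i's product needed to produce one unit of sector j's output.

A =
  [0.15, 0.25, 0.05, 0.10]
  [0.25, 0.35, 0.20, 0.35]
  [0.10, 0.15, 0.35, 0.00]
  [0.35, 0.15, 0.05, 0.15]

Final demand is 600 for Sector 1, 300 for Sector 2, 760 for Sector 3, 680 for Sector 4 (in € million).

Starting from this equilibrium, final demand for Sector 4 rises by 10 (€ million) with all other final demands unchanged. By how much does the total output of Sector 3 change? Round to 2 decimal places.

I − A =
  [   0.85    -0.25    -0.05    -0.10]
  [  -0.25     0.65    -0.20    -0.35]
  [  -0.10    -0.15     0.65     0.00]
  [  -0.35    -0.15    -0.05     0.85]
Compute the cofactors C_ij = (−1)^(i+j)·(3×3 minor ij) of I−A; the adjugate is their transpose:
adj(I−A) = Cᵀ =
  [ 0.296875   0.155000   0.078125   0.098750]
  [ 0.236500   0.442125   0.170375   0.209875]
  [ 0.100250   0.125875   0.314750   0.063625]
  [ 0.169875   0.149250   0.080750   0.282875]
det(I−A) = Σ_j (I−A)_1j·C_1j = (0.85)(0.296875) + (-0.25)(0.236500) + (-0.05)(0.100250) + (-0.10)(0.169875) = 0.17121875
(I − A)⁻¹ = adj(I−A) / det(I−A) ≈
  [   1.7339     0.9053     0.4563     0.5767]
  [   1.3813     2.5822     0.9951     1.2258]
  [   0.5855     0.7352     1.8383     0.3716]
  [   0.9922     0.8717     0.4716     1.6521]
Δx = (I − A)⁻¹ Δd with Δd having +10 in the Sector 4 component and 0 elsewhere.
So Δx_3 = L_34 · (+10), where L_34 = adj(I−A)_34 / det(I−A) = 0.063625 / 0.17121875.
Δx_3 = 0.063625 × (+10) / 0.17121875 = 0.63625 / 0.17121875 ≈ 3.72.

Δx_3 = 3.72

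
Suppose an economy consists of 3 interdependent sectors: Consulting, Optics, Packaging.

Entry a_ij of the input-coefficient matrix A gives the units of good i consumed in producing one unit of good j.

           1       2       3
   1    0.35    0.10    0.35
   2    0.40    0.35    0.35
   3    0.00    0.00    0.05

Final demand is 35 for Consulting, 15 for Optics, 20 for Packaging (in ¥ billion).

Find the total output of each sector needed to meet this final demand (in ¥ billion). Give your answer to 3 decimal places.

I − A =
  [   0.65    -0.10    -0.35]
  [  -0.40     0.65    -0.35]
  [   0.00     0.00     0.95]
Cofactors of I−A, C_ij = (−1)^(i+j)·(minor ij) (rows/columns in the sector order above):
  C_11 = (0.65)(0.95) − (-0.35)(0.00) = 0.6175
  C_12 = −[(-0.40)(0.95) − (-0.35)(0.00)] = 0.3800
  C_13 = (-0.40)(0.00) − (0.65)(0.00) = 0.0000
  C_21 = −[(-0.10)(0.95) − (-0.35)(0.00)] = 0.0950
  C_22 = (0.65)(0.95) − (-0.35)(0.00) = 0.6175
  C_23 = −[(0.65)(0.00) − (-0.10)(0.00)] = 0.0000
  C_31 = (-0.10)(-0.35) − (-0.35)(0.65) = 0.2625
  C_32 = −[(0.65)(-0.35) − (-0.35)(-0.40)] = 0.3675
  C_33 = (0.65)(0.65) − (-0.10)(-0.40) = 0.3825
det(I−A) = Σ_j (I−A)_1j·C_1j = (0.65)(0.6175) + (-0.10)(0.3800) + (-0.35)(0.0000) = 0.363375
adj(I−A) = Cᵀ =
  [ 0.6175   0.0950   0.2625]
  [ 0.3800   0.6175   0.3675]
  [ 0.0000   0.0000   0.3825]
(I − A)⁻¹ = adj(I−A) / det(I−A) ≈
  [   1.6993     0.2614     0.7224]
  [   1.0458     1.6993     1.0114]
  [   0.0000     0.0000     1.0526]
x = (I − A)⁻¹ d = adj(I−A)·d / det(I−A), with det(I−A) = 0.363375:
  x_1 = (0.6175·35 + 0.0950·15 + 0.2625·20) / 0.363375 = 28.2875 / 0.363375 ≈ 77.847
  x_2 = (0.3800·35 + 0.6175·15 + 0.3675·20) / 0.363375 = 29.9125 / 0.363375 ≈ 82.319
  x_3 = (0.0000·35 + 0.0000·15 + 0.3825·20) / 0.363375 = 7.65 / 0.363375 ≈ 21.053

x_1 = 77.847, x_2 = 82.319, x_3 = 21.053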